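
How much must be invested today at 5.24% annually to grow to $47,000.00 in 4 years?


Formula: PV = FV / (1 + r)^n
Substituting: PV = $47,000.00 / (1 + 0.0524)^4
Discount factor: (1.0524)^4 = 1.226658
PV = $47,000.00 / 1.226658 = $38,315.50

$38,315.50


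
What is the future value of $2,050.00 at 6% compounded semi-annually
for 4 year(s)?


Formula: FV = P * (1 + r/m)^(m*t)
Period rate: r/m = 0.06 / 2 = 0.03
Total periods: m*t = 2 * 4 = 8
Growth factor: (1 + 0.03)^8 = 1.26677
FV = $2,050.00 * 1.26677 = $2,596.88

$2,596.88


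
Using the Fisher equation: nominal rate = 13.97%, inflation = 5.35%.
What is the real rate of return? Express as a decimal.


Formula: (1 + r_real) = (1 + r_nom) / (1 + inflation)
Substituting: (1 + r_real) = 1.1397 / 1.0535
(1 + r_real) = 1.081822
r_real = 1.081822 - 1 = 0.081822

0.081822


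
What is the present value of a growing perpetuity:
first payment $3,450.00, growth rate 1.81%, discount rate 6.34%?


Formula: PV = C / (r - g)
Spread: r - g = 0.0634 - 0.0181 = 0.0453
Substituting: PV = $3,450.00 / 0.0453
PV = $76,158.94

$76,158.94


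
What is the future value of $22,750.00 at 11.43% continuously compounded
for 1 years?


Formula: FV = P * e^(r*t)
Exponent: r*t = 0.1143 * 1 = 0.1143
e^(0.1143) = 1.121088
FV = $22,750.00 * 1.121088 = $25,504.76

$25,504.76


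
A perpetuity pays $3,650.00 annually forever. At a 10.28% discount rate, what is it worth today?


Formula: PV = C / r
Substituting: PV = $3,650.00 / 0.1028
PV = $35,505.84

$35,505.84


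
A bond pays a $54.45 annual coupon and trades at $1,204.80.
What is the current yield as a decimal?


Formula: Current yield = annual coupon / price
Substituting: CY = $54.45 / $1,204.80
CY = 0.045194

0.045194


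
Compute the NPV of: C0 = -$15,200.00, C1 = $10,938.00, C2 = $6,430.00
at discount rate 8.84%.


Formula: NPV = C0 + C1/(1+r) + C2/(1+r)^2
Discount C1: $10,938.00 / (1 + 0.0884) = $10,049.61
Discount C2: $6,430.00 / (1 + 0.0884)^2 = $5,427.93
NPV = -$15,200.00 + $10,049.61 + $5,427.93 = $277.54

$277.54


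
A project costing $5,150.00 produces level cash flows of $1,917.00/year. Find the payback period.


Formula: Payback = investment / annual cash flow
Substituting: Payback = $5,150.00 / $1,917.00
Payback = 2.6865 years

2.6865 years


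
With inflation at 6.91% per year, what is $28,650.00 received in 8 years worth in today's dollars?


Formula: Real value = nominal / (1 + inflation)^years
Price level: (1 + 0.0691)^8 = 1.706659
Real value = $28,650.00 / 1.706659 = $16,787.19

$16,787.19


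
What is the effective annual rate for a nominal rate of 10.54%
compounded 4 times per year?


Formula: EAR = (1 + r/m)^m - 1
Period rate: r/m = 0.1054 / 4 = 0.02635
Compounding: (1 + 0.02635)^4 = 1.10964
EAR = 1.10964 - 1 = 0.10964

0.10964


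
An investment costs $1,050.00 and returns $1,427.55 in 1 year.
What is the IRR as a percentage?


Formula: IRR = C1/C0 - 1
Substituting: IRR = $1,427.55 / $1,050.00 - 1
Ratio: 1.359571 - 1 = 0.359571
IRR = 35.9571%

35.9571%


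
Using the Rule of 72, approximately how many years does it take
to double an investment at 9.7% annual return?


Formula: Years ≈ 72 / r
Substituting: Years ≈ 72 / 9.7
Years ≈ 7.4

7.4 years


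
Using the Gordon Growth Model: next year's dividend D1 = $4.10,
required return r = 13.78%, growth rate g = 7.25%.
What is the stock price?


Formula: P = D1 / (r - g)
Spread: r - g = 0.1378 - 0.0725 = 0.0653
Substituting: P = $4.10 / 0.0653
P = $62.79

$62.79


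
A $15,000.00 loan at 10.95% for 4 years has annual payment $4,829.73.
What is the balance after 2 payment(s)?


Formula: Balance = PV*(1+r)^k - PMT*((1+r)^k - 1)/r
Growth: (1 + 0.1095)^2 = 1.23099
Accumulated factor: ((1+r)^k - 1)/r = 2.1095
Balance = $15,000.00 * 1.23099 - $4,829.73 * 2.1095
Balance = $8,276.54

$8,276.54


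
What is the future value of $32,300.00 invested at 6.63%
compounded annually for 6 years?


Formula: FV = P * (1 + r)^n
Substituting: FV = $32,300.00 * (1 + 0.0663)^6
Growth factor: (1.0663)^6 = 1.469862
FV = $32,300.00 * 1.469862 = $47,476.53

$47,476.53


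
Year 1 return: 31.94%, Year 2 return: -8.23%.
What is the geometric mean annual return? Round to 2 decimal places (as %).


Formula: Geometric mean = ((1+r1)*(1+r2))^(1/2) - 1
Product: (1 + 0.3194) * (1 + -0.0823) = 1.3194 * 0.9177 = 1.210813
Square root: 1.210813^0.5 = 1.10037
Geometric mean = 1.10037 - 1 = 0.10037
As percentage: 10.04%

10.04%


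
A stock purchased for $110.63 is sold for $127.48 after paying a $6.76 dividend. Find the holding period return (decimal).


Formula: HPR = (P1 - P0 + D) / P0
Gain: $127.48 - $110.63 + $6.76 = $23.61
HPR = $23.61 / $110.63 = 0.2134

0.2134


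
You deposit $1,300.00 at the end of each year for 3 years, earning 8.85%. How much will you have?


Formula: FV = PMT * ((1+r)^n - 1) / r
Growth factor: (1 + 0.0885)^3 = 1.28969
Numerator: 1.28969 - 1 = 0.28969
FV = $1,300.00 * 0.28969 / 0.0885 = $4,255.33

$4,255.33


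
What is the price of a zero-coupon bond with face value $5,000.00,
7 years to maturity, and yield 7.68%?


Formula: Price = FV / (1 + r)^n
Substituting: Price = $5,000.00 / (1 + 0.0768)^7
Discount factor: (1.0768)^7 = 1.678593
Price = $5,000.00 / 1.678593 = $2,978.69

$2,978.69


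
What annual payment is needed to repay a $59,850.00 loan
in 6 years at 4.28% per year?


Formula: PMT = PV * r / (1 - (1+r)^(-n))
Denominator: 1 - (1 + 0.0428)^(-6) = 0.222333
Numerator: $59,850.00 * 0.0428 = 2561.58
PMT = 2561.58 / 0.222333 = $11,521.38

$11,521.38


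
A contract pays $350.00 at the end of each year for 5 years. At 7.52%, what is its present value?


Formula: PV = PMT * (1 - (1+r)^(-n)) / r
Discount factor: (1 + 0.0752)^(-5) = 0.695911
Bracket: 1 - 0.695911 = 0.304089
PV = $350.00 * 0.304089 / 0.0752 = $1,415.31

$1,415.31


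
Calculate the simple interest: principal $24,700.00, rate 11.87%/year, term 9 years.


Formula: I = P * r * t
Substituting: I = $24,700.00 * 0.1187 * 9
Step: I = $24,700.00 * 1.0683
I = $26,387.01

$26,387.01


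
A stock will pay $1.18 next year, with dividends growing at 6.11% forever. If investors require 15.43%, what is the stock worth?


Formula: P = D1 / (r - g)
Spread: r - g = 0.1543 - 0.0611 = 0.0932
Substituting: P = $1.18 / 0.0932
P = $12.66

$12.66


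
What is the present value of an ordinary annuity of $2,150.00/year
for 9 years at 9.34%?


Formula: PV = PMT * (1 - (1+r)^(-n)) / r
Discount factor: (1 + 0.0934)^(-9) = 0.447701
Bracket: 1 - 0.447701 = 0.552299
PV = $2,150.00 * 0.552299 / 0.0934 = $12,713.51

$12,713.51


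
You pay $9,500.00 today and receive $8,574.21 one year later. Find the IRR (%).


Formula: IRR = C1/C0 - 1
Substituting: IRR = $8,574.21 / $9,500.00 - 1
Ratio: 0.902548 - 1 = -0.097452
IRR = -9.7452%

-9.7452%


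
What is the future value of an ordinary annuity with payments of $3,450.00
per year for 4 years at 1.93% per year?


Formula: FV = PMT * ((1+r)^n - 1) / r
Growth factor: (1 + 0.0193)^4 = 1.079464
Numerator: 1.079464 - 1 = 0.079464
FV = $3,450.00 * 0.079464 / 0.0193 = $14,204.68

$14,204.68


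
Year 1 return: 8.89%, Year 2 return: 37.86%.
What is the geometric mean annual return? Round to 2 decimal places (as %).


Formula: Geometric mean = ((1+r1)*(1+r2))^(1/2) - 1
Product: (1 + 0.0889) * (1 + 0.3786) = 1.0889 * 1.3786 = 1.501158
Square root: 1.501158^0.5 = 1.225217
Geometric mean = 1.225217 - 1 = 0.225217
As percentage: 22.52%

22.52%


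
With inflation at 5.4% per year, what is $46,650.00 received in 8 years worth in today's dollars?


Formula: Real value = nominal / (1 + inflation)^years
Price level: (1 + 0.054)^8 = 1.523088
Real value = $46,650.00 / 1.523088 = $30,628.57

$30,628.57


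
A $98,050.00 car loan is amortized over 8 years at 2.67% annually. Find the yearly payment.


Formula: PMT = PV * r / (1 - (1+r)^(-n))
Denominator: 1 - (1 + 0.0267)^(-8) = 0.190063
Numerator: $98,050.00 * 0.0267 = 2617.935
PMT = 2617.935 / 0.190063 = $13,774.07

$13,774.07


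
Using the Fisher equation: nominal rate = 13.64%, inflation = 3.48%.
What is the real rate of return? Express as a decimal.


Formula: (1 + r_real) = (1 + r_nom) / (1 + inflation)
Substituting: (1 + r_real) = 1.1364 / 1.0348
(1 + r_real) = 1.098183
r_real = 1.098183 - 1 = 0.098183

0.098183


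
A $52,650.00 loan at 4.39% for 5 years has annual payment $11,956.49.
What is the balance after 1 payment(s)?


Formula: Balance = PV*(1+r)^k - PMT*((1+r)^k - 1)/r
Growth: (1 + 0.0439)^1 = 1.0439
Accumulated factor: ((1+r)^k - 1)/r = 1.0
Balance = $52,650.00 * 1.0439 - $11,956.49 * 1.0
Balance = $43,004.85

$43,004.85


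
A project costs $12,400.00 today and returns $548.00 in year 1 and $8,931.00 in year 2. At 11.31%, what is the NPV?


Formula: NPV = C0 + C1/(1+r) + C2/(1+r)^2
Discount C1: $548.00 / (1 + 0.1131) = $492.32
Discount C2: $8,931.00 / (1 + 0.1131)^2 = $7,208.28
NPV = -$12,400.00 + $492.32 + $7,208.28 = -$4,699.40

-$4,699.40


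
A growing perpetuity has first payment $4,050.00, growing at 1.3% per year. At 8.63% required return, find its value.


Formula: PV = C / (r - g)
Spread: r - g = 0.0863 - 0.013 = 0.0733
Substituting: PV = $4,050.00 / 0.0733
PV = $55,252.39

$55,252.39


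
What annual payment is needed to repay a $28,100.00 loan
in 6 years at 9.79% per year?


Formula: PMT = PV * r / (1 - (1+r)^(-n))
Denominator: 1 - (1 + 0.0979)^(-6) = 0.429017
Numerator: $28,100.00 * 0.0979 = 2750.99
PMT = 2750.99 / 0.429017 = $6,412.31

$6,412.31


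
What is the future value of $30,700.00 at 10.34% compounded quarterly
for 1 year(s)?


Formula: FV = P * (1 + r/m)^(m*t)
Period rate: r/m = 0.1034 / 4 = 0.02585
Total periods: m*t = 4 * 1 = 4
Growth factor: (1 + 0.02585)^4 = 1.107479
FV = $30,700.00 * 1.107479 = $33,999.60

$33,999.60


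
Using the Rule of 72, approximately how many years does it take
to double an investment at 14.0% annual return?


Formula: Years ≈ 72 / r
Substituting: Years ≈ 72 / 14.0
Years ≈ 5.1

5.1 years


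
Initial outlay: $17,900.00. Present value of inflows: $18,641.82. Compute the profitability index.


Formula: PI = PV(cash flows) / initial investment
Substituting: PI = $18,641.82 / $17,900.00
PI = 1.0414

1.0414


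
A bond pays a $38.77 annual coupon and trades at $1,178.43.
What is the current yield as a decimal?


Formula: Current yield = annual coupon / price
Substituting: CY = $38.77 / $1,178.43
CY = 0.0329

0.0329


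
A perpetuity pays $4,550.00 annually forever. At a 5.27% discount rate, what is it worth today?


Formula: PV = C / r
Substituting: PV = $4,550.00 / 0.0527
PV = $86,337.76

$86,337.76


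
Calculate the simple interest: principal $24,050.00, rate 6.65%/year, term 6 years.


Formula: I = P * r * t
Substituting: I = $24,050.00 * 0.0665 * 6
Step: I = $24,050.00 * 0.399
I = $9,595.95

$9,595.95


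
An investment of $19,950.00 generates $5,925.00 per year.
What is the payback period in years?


Formula: Payback = investment / annual cash flow
Substituting: Payback = $19,950.00 / $5,925.00
Payback = 3.3671 years

3.3671 years


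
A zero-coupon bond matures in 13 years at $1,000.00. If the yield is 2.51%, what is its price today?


Formula: Price = FV / (1 + r)^n
Substituting: Price = $1,000.00 / (1 + 0.0251)^13
Discount factor: (1.0251)^13 = 1.38026
Price = $1,000.00 / 1.38026 = $724.50

$724.50


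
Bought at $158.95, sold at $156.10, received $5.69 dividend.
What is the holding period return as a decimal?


Formula: HPR = (P1 - P0 + D) / P0
Gain: $156.10 - $158.95 + $5.69 = $2.84
HPR = $2.84 / $158.95 = 0.0179

0.0179


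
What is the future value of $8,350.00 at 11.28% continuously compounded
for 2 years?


Formula: FV = P * e^(r*t)
Exponent: r*t = 0.1128 * 2 = 0.2256
e^(0.2256) = 1.253074
FV = $8,350.00 * 1.253074 = $10,463.17

$10,463.17


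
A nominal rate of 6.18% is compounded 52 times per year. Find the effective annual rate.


Formula: EAR = (1 + r/m)^m - 1
Period rate: r/m = 0.0618 / 52 = 0.001188
Compounding: (1 + 0.001188)^52 = 1.063711
EAR = 1.063711 - 1 = 0.063711

0.063711


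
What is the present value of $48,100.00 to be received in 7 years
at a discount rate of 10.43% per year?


Formula: PV = FV / (1 + r)^n
Substituting: PV = $48,100.00 / (1 + 0.1043)^7
Discount factor: (1.1043)^7 = 2.002671
PV = $48,100.00 / 2.002671 = $24,017.93

$24,017.93


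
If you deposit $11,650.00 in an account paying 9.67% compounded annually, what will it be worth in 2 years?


Formula: FV = P * (1 + r)^n
Substituting: FV = $11,650.00 * (1 + 0.0967)^2
Growth factor: (1.0967)^2 = 1.202751
FV = $11,650.00 * 1.202751 = $14,012.05

$14,012.05


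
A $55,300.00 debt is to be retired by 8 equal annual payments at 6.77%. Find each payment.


Formula: PMT = PV * r / (1 - (1+r)^(-n))
Denominator: 1 - (1 + 0.0677)^(-8) = 0.407885
Numerator: $55,300.00 * 0.0677 = 3743.81
PMT = 3743.81 / 0.407885 = $9,178.59

$9,178.59


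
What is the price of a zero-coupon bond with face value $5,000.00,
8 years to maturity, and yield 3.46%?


Formula: Price = FV / (1 + r)^n
Substituting: Price = $5,000.00 / (1 + 0.0346)^8
Discount factor: (1.0346)^8 = 1.312743
Price = $5,000.00 / 1.312743 = $3,808.82

$3,808.82


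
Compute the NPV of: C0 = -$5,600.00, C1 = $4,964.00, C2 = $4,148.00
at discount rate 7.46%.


Formula: NPV = C0 + C1/(1+r) + C2/(1+r)^2
Discount C1: $4,964.00 / (1 + 0.0746) = $4,619.39
Discount C2: $4,148.00 / (1 + 0.0746)^2 = $3,592.07
NPV = -$5,600.00 + $4,619.39 + $3,592.07 = $2,611.47

$2,611.47


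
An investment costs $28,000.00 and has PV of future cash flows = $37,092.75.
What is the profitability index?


Formula: PI = PV(cash flows) / initial investment
Substituting: PI = $37,092.75 / $28,000.00
PI = 1.3247

1.3247


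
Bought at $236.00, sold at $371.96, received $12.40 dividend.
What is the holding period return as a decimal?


Formula: HPR = (P1 - P0 + D) / P0
Gain: $371.96 - $236.00 + $12.40 = $148.36
HPR = $148.36 / $236.00 = 0.6286

0.6286


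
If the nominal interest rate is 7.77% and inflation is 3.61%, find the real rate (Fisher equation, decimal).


Formula: (1 + r_real) = (1 + r_nom) / (1 + inflation)
Substituting: (1 + r_real) = 1.0777 / 1.0361
(1 + r_real) = 1.040151
r_real = 1.040151 - 1 = 0.040151

0.040151


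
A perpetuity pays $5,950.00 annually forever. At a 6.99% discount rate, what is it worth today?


Formula: PV = C / r
Substituting: PV = $5,950.00 / 0.0699
PV = $85,121.60

$85,121.60


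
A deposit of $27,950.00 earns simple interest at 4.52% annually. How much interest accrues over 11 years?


Formula: I = P * r * t
Substituting: I = $27,950.00 * 0.0452 * 11
Step: I = $27,950.00 * 0.4972
I = $13,896.74

$13,896.74


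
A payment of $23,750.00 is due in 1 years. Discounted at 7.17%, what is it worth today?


Formula: PV = FV / (1 + r)^n
Substituting: PV = $23,750.00 / (1 + 0.0717)^1
Discount factor: (1.0717)^1 = 1.0717
PV = $23,750.00 / 1.0717 = $22,161.05

$22,161.05


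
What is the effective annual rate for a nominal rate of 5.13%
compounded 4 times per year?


Formula: EAR = (1 + r/m)^m - 1
Period rate: r/m = 0.0513 / 4 = 0.012825
Compounding: (1 + 0.012825)^4 = 1.052295
EAR = 1.052295 - 1 = 0.052295

0.052295


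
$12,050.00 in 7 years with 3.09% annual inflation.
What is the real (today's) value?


Formula: Real value = nominal / (1 + inflation)^years
Price level: (1 + 0.0309)^7 = 1.237416
Real value = $12,050.00 / 1.237416 = $9,738.03

$9,738.03


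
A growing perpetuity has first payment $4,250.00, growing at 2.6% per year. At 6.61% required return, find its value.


Formula: PV = C / (r - g)
Spread: r - g = 0.0661 - 0.026 = 0.0401
Substituting: PV = $4,250.00 / 0.0401
PV = $105,985.04

$105,985.04


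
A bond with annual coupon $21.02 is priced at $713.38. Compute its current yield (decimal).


Formula: Current yield = annual coupon / price
Substituting: CY = $21.02 / $713.38
CY = 0.029465

0.029465


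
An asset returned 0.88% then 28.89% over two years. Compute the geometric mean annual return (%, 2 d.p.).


Formula: Geometric mean = ((1+r1)*(1+r2))^(1/2) - 1
Product: (1 + 0.0088) * (1 + 0.2889) = 1.0088 * 1.2889 = 1.300242
Square root: 1.300242^0.5 = 1.140282
Geometric mean = 1.140282 - 1 = 0.140282
As percentage: 14.03%

14.03%


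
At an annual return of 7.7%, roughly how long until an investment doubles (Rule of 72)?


Formula: Years ≈ 72 / r
Substituting: Years ≈ 72 / 7.7
Years ≈ 9.4

9.4 years


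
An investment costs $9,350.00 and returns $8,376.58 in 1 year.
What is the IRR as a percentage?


Formula: IRR = C1/C0 - 1
Substituting: IRR = $8,376.58 / $9,350.00 - 1
Ratio: 0.895891 - 1 = -0.104109
IRR = -10.4109%

-10.4109%


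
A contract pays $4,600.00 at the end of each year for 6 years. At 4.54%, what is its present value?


Formula: PV = PMT * (1 - (1+r)^(-n)) / r
Discount factor: (1 + 0.0454)^(-6) = 0.766135
Bracket: 1 - 0.766135 = 0.233865
PV = $4,600.00 * 0.233865 / 0.0454 = $23,695.62

$23,695.62


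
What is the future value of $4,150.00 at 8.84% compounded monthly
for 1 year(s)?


Formula: FV = P * (1 + r/m)^(m*t)
Period rate: r/m = 0.0884 / 12 = 0.007367
Total periods: m*t = 12 * 1 = 12
Growth factor: (1 + 0.007367)^12 = 1.092071
FV = $4,150.00 * 1.092071 = $4,532.10

$4,532.10


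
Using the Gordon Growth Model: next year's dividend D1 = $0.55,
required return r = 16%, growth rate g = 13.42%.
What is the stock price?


Formula: P = D1 / (r - g)
Spread: r - g = 0.16 - 0.1342 = 0.0258
Substituting: P = $0.55 / 0.0258
P = $21.32

$21.32


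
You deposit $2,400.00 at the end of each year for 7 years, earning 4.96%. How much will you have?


Formula: FV = PMT * ((1+r)^n - 1) / r
Growth factor: (1 + 0.0496)^7 = 1.403352
Numerator: 1.403352 - 1 = 0.403352
FV = $2,400.00 * 0.403352 / 0.0496 = $19,517.05

$19,517.05


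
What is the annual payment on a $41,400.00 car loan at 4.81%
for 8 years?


Formula: PMT = PV * r / (1 - (1+r)^(-n))
Denominator: 1 - (1 + 0.0481)^(-8) = 0.313282
Numerator: $41,400.00 * 0.0481 = 1991.34
PMT = 1991.34 / 0.313282 = $6,356.38

$6,356.38


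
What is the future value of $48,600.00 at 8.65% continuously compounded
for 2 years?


Formula: FV = P * e^(r*t)
Exponent: r*t = 0.0865 * 2 = 0.173
e^(0.173) = 1.188866
FV = $48,600.00 * 1.188866 = $57,778.89

$57,778.89


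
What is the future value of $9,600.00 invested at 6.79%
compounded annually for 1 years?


Formula: FV = P * (1 + r)^n
Substituting: FV = $9,600.00 * (1 + 0.0679)^1
Growth factor: (1.0679)^1 = 1.0679
FV = $9,600.00 * 1.0679 = $10,251.84

$10,251.84


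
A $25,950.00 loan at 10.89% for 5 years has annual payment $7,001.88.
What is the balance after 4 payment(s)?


Formula: Balance = PV*(1+r)^k - PMT*((1+r)^k - 1)/r
Growth: (1 + 0.1089)^4 = 1.512062
Accumulated factor: ((1+r)^k - 1)/r = 4.702128
Balance = $25,950.00 * 1.512062 - $7,001.88 * 4.702128
Balance = $6,314.26

$6,314.26


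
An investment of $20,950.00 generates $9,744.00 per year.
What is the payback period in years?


Formula: Payback = investment / annual cash flow
Substituting: Payback = $20,950.00 / $9,744.00
Payback = 2.15 years

2.15 years


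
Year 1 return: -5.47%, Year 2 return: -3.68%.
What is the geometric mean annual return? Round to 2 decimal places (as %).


Formula: Geometric mean = ((1+r1)*(1+r2))^(1/2) - 1
Product: (1 + -0.0547) * (1 + -0.0368) = 0.9453 * 0.9632 = 0.910513
Square root: 0.910513^0.5 = 0.954208
Geometric mean = 0.954208 - 1 = -0.045792
As percentage: -4.58%

-4.58%


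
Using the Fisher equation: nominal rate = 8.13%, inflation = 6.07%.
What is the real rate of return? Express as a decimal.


Formula: (1 + r_real) = (1 + r_nom) / (1 + inflation)
Substituting: (1 + r_real) = 1.0813 / 1.0607
(1 + r_real) = 1.019421
r_real = 1.019421 - 1 = 0.019421

0.019421


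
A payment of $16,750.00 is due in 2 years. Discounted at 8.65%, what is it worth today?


Formula: PV = FV / (1 + r)^n
Substituting: PV = $16,750.00 / (1 + 0.0865)^2
Discount factor: (1.0865)^2 = 1.180482
PV = $16,750.00 / 1.180482 = $14,189.12

$14,189.12


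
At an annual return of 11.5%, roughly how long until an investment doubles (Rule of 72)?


Formula: Years ≈ 72 / r
Substituting: Years ≈ 72 / 11.5
Years ≈ 6.3

6.3 years


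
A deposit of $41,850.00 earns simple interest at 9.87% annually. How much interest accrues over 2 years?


Formula: I = P * r * t
Substituting: I = $41,850.00 * 0.0987 * 2
Step: I = $41,850.00 * 0.1974
I = $8,261.19

$8,261.19


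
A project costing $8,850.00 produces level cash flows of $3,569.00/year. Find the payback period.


Formula: Payback = investment / annual cash flow
Substituting: Payback = $8,850.00 / $3,569.00
Payback = 2.4797 years

2.4797 years


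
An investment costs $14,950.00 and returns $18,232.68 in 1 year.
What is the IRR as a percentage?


Formula: IRR = C1/C0 - 1
Substituting: IRR = $18,232.68 / $14,950.00 - 1
Ratio: 1.219577 - 1 = 0.219577
IRR = 21.9577%

21.9577%


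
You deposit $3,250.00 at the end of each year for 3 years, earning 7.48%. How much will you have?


Formula: FV = PMT * ((1+r)^n - 1) / r
Growth factor: (1 + 0.0748)^3 = 1.241604
Numerator: 1.241604 - 1 = 0.241604
FV = $3,250.00 * 0.241604 / 0.0748 = $10,497.48

$10,497.48


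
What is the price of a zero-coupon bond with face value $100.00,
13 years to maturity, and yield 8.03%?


Formula: Price = FV / (1 + r)^n
Substituting: Price = $100.00 / (1 + 0.0803)^13
Discount factor: (1.0803)^13 = 2.729461
Price = $100.00 / 2.729461 = $36.64

$36.64


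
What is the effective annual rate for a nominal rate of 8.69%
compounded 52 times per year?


Formula: EAR = (1 + r/m)^m - 1
Period rate: r/m = 0.0869 / 52 = 0.001671
Compounding: (1 + 0.001671)^52 = 1.090708
EAR = 1.090708 - 1 = 0.090708

0.090708


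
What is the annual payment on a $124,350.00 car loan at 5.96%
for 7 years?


Formula: PMT = PV * r / (1 - (1+r)^(-n))
Denominator: 1 - (1 + 0.0596)^(-7) = 0.333183
Numerator: $124,350.00 * 0.0596 = 7411.26
PMT = 7411.26 / 0.333183 = $22,243.78

$22,243.78


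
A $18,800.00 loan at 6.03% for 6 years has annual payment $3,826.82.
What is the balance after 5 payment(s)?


Formula: Balance = PV*(1+r)^k - PMT*((1+r)^k - 1)/r
Growth: (1 + 0.0603)^5 = 1.34012
Accumulated factor: ((1+r)^k - 1)/r = 5.64047
Balance = $18,800.00 * 1.34012 - $3,826.82 * 5.64047
Balance = $3,609.20

$3,609.20


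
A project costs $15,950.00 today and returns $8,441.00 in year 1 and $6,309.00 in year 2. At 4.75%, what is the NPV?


Formula: NPV = C0 + C1/(1+r) + C2/(1+r)^2
Discount C1: $8,441.00 / (1 + 0.0475) = $8,058.23
Discount C2: $6,309.00 / (1 + 0.0475)^2 = $5,749.80
NPV = -$15,950.00 + $8,058.23 + $5,749.80 = -$2,141.97

-$2,141.97


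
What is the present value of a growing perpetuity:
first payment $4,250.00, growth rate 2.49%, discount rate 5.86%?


Formula: PV = C / (r - g)
Spread: r - g = 0.0586 - 0.0249 = 0.0337
Substituting: PV = $4,250.00 / 0.0337
PV = $126,112.76

$126,112.76


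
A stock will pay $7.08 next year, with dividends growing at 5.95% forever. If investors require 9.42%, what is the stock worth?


Formula: P = D1 / (r - g)
Spread: r - g = 0.0942 - 0.0595 = 0.0347
Substituting: P = $7.08 / 0.0347
P = $204.03

$204.03


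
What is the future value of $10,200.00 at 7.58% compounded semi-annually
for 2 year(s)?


Formula: FV = P * (1 + r/m)^(m*t)
Period rate: r/m = 0.0758 / 2 = 0.0379
Total periods: m*t = 2 * 2 = 4
Growth factor: (1 + 0.0379)^4 = 1.160438
FV = $10,200.00 * 1.160438 = $11,836.47

$11,836.47


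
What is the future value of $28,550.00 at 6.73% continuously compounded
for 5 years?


Formula: FV = P * e^(r*t)
Exponent: r*t = 0.0673 * 5 = 0.3365
e^(0.3365) = 1.400039
FV = $28,550.00 * 1.400039 = $39,971.11

$39,971.11


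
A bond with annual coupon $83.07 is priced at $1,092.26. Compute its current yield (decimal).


Formula: Current yield = annual coupon / price
Substituting: CY = $83.07 / $1,092.26
CY = 0.076053

0.076053


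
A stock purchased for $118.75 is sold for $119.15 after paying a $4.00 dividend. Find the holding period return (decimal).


Formula: HPR = (P1 - P0 + D) / P0
Gain: $119.15 - $118.75 + $4.00 = $4.40
HPR = $4.40 / $118.75 = 0.0371

0.0371


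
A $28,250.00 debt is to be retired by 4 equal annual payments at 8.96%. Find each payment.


Formula: PMT = PV * r / (1 - (1+r)^(-n))
Denominator: 1 - (1 + 0.0896)^(-4) = 0.290534
Numerator: $28,250.00 * 0.0896 = 2531.2
PMT = 2531.2 / 0.290534 = $8,712.24

$8,712.24


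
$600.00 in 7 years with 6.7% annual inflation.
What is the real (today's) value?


Formula: Real value = nominal / (1 + inflation)^years
Price level: (1 + 0.067)^7 = 1.57453
Real value = $600.00 / 1.57453 = $381.07

$381.07


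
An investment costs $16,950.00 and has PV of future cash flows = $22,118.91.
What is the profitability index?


Formula: PI = PV(cash flows) / initial investment
Substituting: PI = $22,118.91 / $16,950.00
PI = 1.305

1.305


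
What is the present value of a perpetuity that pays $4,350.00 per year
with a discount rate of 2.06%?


Formula: PV = C / r
Substituting: PV = $4,350.00 / 0.0206
PV = $211,165.05

$211,165.05


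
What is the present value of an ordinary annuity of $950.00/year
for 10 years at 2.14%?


Formula: PV = PMT * (1 - (1+r)^(-n)) / r
Discount factor: (1 + 0.0214)^(-10) = 0.809173
Bracket: 1 - 0.809173 = 0.190827
PV = $950.00 * 0.190827 / 0.0214 = $8,471.29

$8,471.29


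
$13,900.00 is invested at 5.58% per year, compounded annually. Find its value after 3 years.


Formula: FV = P * (1 + r)^n
Substituting: FV = $13,900.00 * (1 + 0.0558)^3
Growth factor: (1.0558)^3 = 1.176915
FV = $13,900.00 * 1.176915 = $16,359.11

$16,359.11


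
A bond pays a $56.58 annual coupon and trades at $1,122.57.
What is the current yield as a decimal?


Formula: Current yield = annual coupon / price
Substituting: CY = $56.58 / $1,122.57
CY = 0.050402

0.050402


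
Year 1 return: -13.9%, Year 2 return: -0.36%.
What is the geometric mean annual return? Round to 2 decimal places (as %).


Formula: Geometric mean = ((1+r1)*(1+r2))^(1/2) - 1
Product: (1 + -0.139) * (1 + -0.0036) = 0.861 * 0.9964 = 0.8579
Square root: 0.8579^0.5 = 0.926229
Geometric mean = 0.926229 - 1 = -0.073771
As percentage: -7.38%

-7.38%


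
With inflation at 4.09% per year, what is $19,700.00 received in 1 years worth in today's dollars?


Formula: Real value = nominal / (1 + inflation)^years
Price level: (1 + 0.0409)^1 = 1.0409
Real value = $19,700.00 / 1.0409 = $18,925.93

$18,925.93


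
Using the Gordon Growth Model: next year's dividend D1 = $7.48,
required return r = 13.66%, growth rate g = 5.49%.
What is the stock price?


Formula: P = D1 / (r - g)
Spread: r - g = 0.1366 - 0.0549 = 0.0817
Substituting: P = $7.48 / 0.0817
P = $91.55

$91.55


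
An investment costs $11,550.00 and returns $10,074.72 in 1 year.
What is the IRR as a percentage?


Formula: IRR = C1/C0 - 1
Substituting: IRR = $10,074.72 / $11,550.00 - 1
Ratio: 0.87227 - 1 = -0.12773
IRR = -12.773%

-12.773%


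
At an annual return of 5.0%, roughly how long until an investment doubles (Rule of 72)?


Formula: Years ≈ 72 / r
Substituting: Years ≈ 72 / 5.0
Years ≈ 14.4

14.4 years


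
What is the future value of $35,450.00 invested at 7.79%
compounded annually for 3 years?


Formula: FV = P * (1 + r)^n
Substituting: FV = $35,450.00 * (1 + 0.0779)^3
Growth factor: (1.0779)^3 = 1.252378
FV = $35,450.00 * 1.252378 = $44,396.80

$44,396.80


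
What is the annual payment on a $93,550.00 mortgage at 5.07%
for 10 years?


Formula: PMT = PV * r / (1 - (1+r)^(-n))
Denominator: 1 - (1 + 0.0507)^(-10) = 0.390165
Numerator: $93,550.00 * 0.0507 = 4742.985
PMT = 4742.985 / 0.390165 = $12,156.37

$12,156.37


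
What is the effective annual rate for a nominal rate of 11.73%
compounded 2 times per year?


Formula: EAR = (1 + r/m)^m - 1
Period rate: r/m = 0.1173 / 2 = 0.05865
Compounding: (1 + 0.05865)^2 = 1.12074
EAR = 1.12074 - 1 = 0.12074

0.12074


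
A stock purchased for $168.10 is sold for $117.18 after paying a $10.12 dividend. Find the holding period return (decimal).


Formula: HPR = (P1 - P0 + D) / P0
Gain: $117.18 - $168.10 + $10.12 = -$40.80
HPR = -$40.80 / $168.10 = -0.2427

-0.2427


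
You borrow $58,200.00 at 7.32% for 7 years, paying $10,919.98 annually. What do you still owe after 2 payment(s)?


Formula: Balance = PV*(1+r)^k - PMT*((1+r)^k - 1)/r
Growth: (1 + 0.0732)^2 = 1.151758
Accumulated factor: ((1+r)^k - 1)/r = 2.0732
Balance = $58,200.00 * 1.151758 - $10,919.98 * 2.0732
Balance = $44,393.03

$44,393.03


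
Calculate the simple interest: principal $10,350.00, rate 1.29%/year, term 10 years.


Formula: I = P * r * t
Substituting: I = $10,350.00 * 0.0129 * 10
Step: I = $10,350.00 * 0.129
I = $1,335.15

$1,335.15


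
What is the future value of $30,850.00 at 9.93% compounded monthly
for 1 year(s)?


Formula: FV = P * (1 + r/m)^(m*t)
Period rate: r/m = 0.0993 / 12 = 0.008275
Total periods: m*t = 12 * 1 = 12
Growth factor: (1 + 0.008275)^12 = 1.103946
FV = $30,850.00 * 1.103946 = $34,056.75

$34,056.75


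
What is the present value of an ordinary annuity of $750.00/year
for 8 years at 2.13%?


Formula: PV = PMT * (1 - (1+r)^(-n)) / r
Discount factor: (1 + 0.0213)^(-8) = 0.844838
Bracket: 1 - 0.844838 = 0.155162
PV = $750.00 * 0.155162 / 0.0213 = $5,463.46

$5,463.46


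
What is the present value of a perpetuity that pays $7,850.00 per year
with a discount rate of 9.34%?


Formula: PV = C / r
Substituting: PV = $7,850.00 / 0.0934
PV = $84,047.11

$84,047.11


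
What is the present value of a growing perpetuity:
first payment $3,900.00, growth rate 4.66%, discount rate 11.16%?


Formula: PV = C / (r - g)
Spread: r - g = 0.1116 - 0.0466 = 0.065
Substituting: PV = $3,900.00 / 0.065
PV = $60,000.00

$60,000.00


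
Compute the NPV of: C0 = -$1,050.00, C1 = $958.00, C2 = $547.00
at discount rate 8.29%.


Formula: NPV = C0 + C1/(1+r) + C2/(1+r)^2
Discount C1: $958.00 / (1 + 0.0829) = $884.66
Discount C2: $547.00 / (1 + 0.0829)^2 = $466.46
NPV = -$1,050.00 + $884.66 + $466.46 = $301.12

$301.12


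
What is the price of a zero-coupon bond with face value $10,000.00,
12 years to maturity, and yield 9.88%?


Formula: Price = FV / (1 + r)^n
Substituting: Price = $10,000.00 / (1 + 0.0988)^12
Discount factor: (1.0988)^12 = 3.097589
Price = $10,000.00 / 3.097589 = $3,228.32

$3,228.32


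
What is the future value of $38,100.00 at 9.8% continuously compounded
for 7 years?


Formula: FV = P * e^(r*t)
Exponent: r*t = 0.098 * 7 = 0.686
e^(0.686) = 1.985757
FV = $38,100.00 * 1.985757 = $75,657.33

$75,657.33


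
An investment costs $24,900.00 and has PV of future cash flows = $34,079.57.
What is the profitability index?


Formula: PI = PV(cash flows) / initial investment
Substituting: PI = $34,079.57 / $24,900.00
PI = 1.3687

1.3687


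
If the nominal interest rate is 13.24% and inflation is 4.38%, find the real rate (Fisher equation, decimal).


Formula: (1 + r_real) = (1 + r_nom) / (1 + inflation)
Substituting: (1 + r_real) = 1.1324 / 1.0438
(1 + r_real) = 1.084882
r_real = 1.084882 - 1 = 0.084882

0.084882


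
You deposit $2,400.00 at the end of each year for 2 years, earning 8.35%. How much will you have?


Formula: FV = PMT * ((1+r)^n - 1) / r
Growth factor: (1 + 0.0835)^2 = 1.173972
Numerator: 1.173972 - 1 = 0.173972
FV = $2,400.00 * 0.173972 / 0.0835 = $5,000.40

$5,000.40


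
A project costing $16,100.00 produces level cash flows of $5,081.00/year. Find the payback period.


Formula: Payback = investment / annual cash flow
Substituting: Payback = $16,100.00 / $5,081.00
Payback = 3.1687 years

3.1687 years


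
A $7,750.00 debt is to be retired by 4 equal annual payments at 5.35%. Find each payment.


Formula: PMT = PV * r / (1 - (1+r)^(-n))
Denominator: 1 - (1 + 0.0535)^(-4) = 0.188176
Numerator: $7,750.00 * 0.0535 = 414.625
PMT = 414.625 / 0.188176 = $2,203.39

$2,203.39


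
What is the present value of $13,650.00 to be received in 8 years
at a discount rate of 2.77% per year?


Formula: PV = FV / (1 + r)^n
Substituting: PV = $13,650.00 / (1 + 0.0277)^8
Discount factor: (1.0277)^8 = 1.244316
PV = $13,650.00 / 1.244316 = $10,969.88

$10,969.88


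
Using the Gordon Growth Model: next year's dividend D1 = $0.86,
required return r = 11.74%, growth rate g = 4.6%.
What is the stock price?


Formula: P = D1 / (r - g)
Spread: r - g = 0.1174 - 0.046 = 0.0714
Substituting: P = $0.86 / 0.0714
P = $12.04

$12.04


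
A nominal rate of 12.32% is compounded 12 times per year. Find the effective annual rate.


Formula: EAR = (1 + r/m)^m - 1
Period rate: r/m = 0.1232 / 12 = 0.010267
Compounding: (1 + 0.010267)^12 = 1.1304
EAR = 1.1304 - 1 = 0.1304

0.1304


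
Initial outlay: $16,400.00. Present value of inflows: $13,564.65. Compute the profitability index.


Formula: PI = PV(cash flows) / initial investment
Substituting: PI = $13,564.65 / $16,400.00
PI = 0.8271

0.8271


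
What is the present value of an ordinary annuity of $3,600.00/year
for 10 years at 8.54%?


Formula: PV = PMT * (1 - (1+r)^(-n)) / r
Discount factor: (1 + 0.0854)^(-10) = 0.440658
Bracket: 1 - 0.440658 = 0.559342
PV = $3,600.00 * 0.559342 / 0.0854 = $23,578.81

$23,578.81


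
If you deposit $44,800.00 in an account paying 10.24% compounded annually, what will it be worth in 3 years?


Formula: FV = P * (1 + r)^n
Substituting: FV = $44,800.00 * (1 + 0.1024)^3
Growth factor: (1.1024)^3 = 1.339731
FV = $44,800.00 * 1.339731 = $60,019.95

$60,019.95


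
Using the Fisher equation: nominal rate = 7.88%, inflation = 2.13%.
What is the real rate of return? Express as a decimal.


Formula: (1 + r_real) = (1 + r_nom) / (1 + inflation)
Substituting: (1 + r_real) = 1.0788 / 1.0213
(1 + r_real) = 1.056301
r_real = 1.056301 - 1 = 0.056301

0.056301


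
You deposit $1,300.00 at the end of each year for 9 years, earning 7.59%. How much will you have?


Formula: FV = PMT * ((1+r)^n - 1) / r
Growth factor: (1 + 0.0759)^9 = 1.931733
Numerator: 1.931733 - 1 = 0.931733
FV = $1,300.00 * 0.931733 / 0.0759 = $15,958.54

$15,958.54


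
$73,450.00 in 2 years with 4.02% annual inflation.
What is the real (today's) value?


Formula: Real value = nominal / (1 + inflation)^years
Price level: (1 + 0.0402)^2 = 1.082016
Real value = $73,450.00 / 1.082016 = $67,882.54

$67,882.54


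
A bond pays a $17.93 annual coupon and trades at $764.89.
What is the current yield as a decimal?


Formula: Current yield = annual coupon / price
Substituting: CY = $17.93 / $764.89
CY = 0.023441

0.023441


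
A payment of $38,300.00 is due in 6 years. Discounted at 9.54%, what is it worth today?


Formula: PV = FV / (1 + r)^n
Substituting: PV = $38,300.00 / (1 + 0.0954)^6
Discount factor: (1.0954)^6 = 1.727573
PV = $38,300.00 / 1.727573 = $22,169.83

$22,169.83


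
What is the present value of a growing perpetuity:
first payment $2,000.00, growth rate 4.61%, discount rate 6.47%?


Formula: PV = C / (r - g)
Spread: r - g = 0.0647 - 0.0461 = 0.0186
Substituting: PV = $2,000.00 / 0.0186
PV = $107,526.88

$107,526.88


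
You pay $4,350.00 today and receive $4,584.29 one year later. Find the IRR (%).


Formula: IRR = C1/C0 - 1
Substituting: IRR = $4,584.29 / $4,350.00 - 1
Ratio: 1.05386 - 1 = 0.05386
IRR = 5.386%

5.386%


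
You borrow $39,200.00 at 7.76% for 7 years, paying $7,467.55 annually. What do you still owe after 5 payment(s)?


Formula: Balance = PV*(1+r)^k - PMT*((1+r)^k - 1)/r
Growth: (1 + 0.0776)^5 = 1.453075
Accumulated factor: ((1+r)^k - 1)/r = 5.83859
Balance = $39,200.00 * 1.453075 - $7,467.55 * 5.83859
Balance = $13,360.56

$13,360.56


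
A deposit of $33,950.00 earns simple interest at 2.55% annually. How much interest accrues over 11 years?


Formula: I = P * r * t
Substituting: I = $33,950.00 * 0.0255 * 11
Step: I = $33,950.00 * 0.2805
I = $9,522.98

$9,522.98


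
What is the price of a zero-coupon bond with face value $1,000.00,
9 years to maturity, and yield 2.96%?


Formula: Price = FV / (1 + r)^n
Substituting: Price = $1,000.00 / (1 + 0.0296)^9
Discount factor: (1.0296)^9 = 1.30022
Price = $1,000.00 / 1.30022 = $769.10

$769.10


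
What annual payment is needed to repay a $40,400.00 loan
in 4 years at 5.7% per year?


Formula: PMT = PV * r / (1 - (1+r)^(-n))
Denominator: 1 - (1 + 0.057)^(-4) = 0.198875
Numerator: $40,400.00 * 0.057 = 2302.8
PMT = 2302.8 / 0.198875 = $11,579.11

$11,579.11


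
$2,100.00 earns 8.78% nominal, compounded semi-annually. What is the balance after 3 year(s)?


Formula: FV = P * (1 + r/m)^(m*t)
Period rate: r/m = 0.0878 / 2 = 0.0439
Total periods: m*t = 2 * 3 = 6
Growth factor: (1 + 0.0439)^6 = 1.294057
FV = $2,100.00 * 1.294057 = $2,717.52

$2,717.52


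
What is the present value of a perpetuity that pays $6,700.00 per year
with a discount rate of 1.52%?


Formula: PV = C / r
Substituting: PV = $6,700.00 / 0.0152
PV = $440,789.47

$440,789.47


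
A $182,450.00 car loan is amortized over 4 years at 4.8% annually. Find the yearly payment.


Formula: PMT = PV * r / (1 - (1+r)^(-n))
Denominator: 1 - (1 + 0.048)^(-4) = 0.170999
Numerator: $182,450.00 * 0.048 = 8757.6
PMT = 8757.6 / 0.170999 = $51,214.23

$51,214.23


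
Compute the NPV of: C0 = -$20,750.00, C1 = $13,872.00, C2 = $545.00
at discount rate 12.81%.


Formula: NPV = C0 + C1/(1+r) + C2/(1+r)^2
Discount C1: $13,872.00 / (1 + 0.1281) = $12,296.78
Discount C2: $545.00 / (1 + 0.1281)^2 = $428.25
NPV = -$20,750.00 + $12,296.78 + $428.25 = -$8,024.96

-$8,024.96


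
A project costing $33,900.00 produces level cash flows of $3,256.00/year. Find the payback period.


Formula: Payback = investment / annual cash flow
Substituting: Payback = $33,900.00 / $3,256.00
Payback = 10.4115 years

10.4115 years


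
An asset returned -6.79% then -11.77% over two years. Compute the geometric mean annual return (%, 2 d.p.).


Formula: Geometric mean = ((1+r1)*(1+r2))^(1/2) - 1
Product: (1 + -0.0679) * (1 + -0.1177) = 0.9321 * 0.8823 = 0.822392
Square root: 0.822392^0.5 = 0.906858
Geometric mean = 0.906858 - 1 = -0.093142
As percentage: -9.31%

-9.31%


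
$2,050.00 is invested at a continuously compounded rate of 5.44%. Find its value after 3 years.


Formula: FV = P * e^(r*t)
Exponent: r*t = 0.0544 * 3 = 0.1632
e^(0.1632) = 1.177272
FV = $2,050.00 * 1.177272 = $2,413.41

$2,413.41


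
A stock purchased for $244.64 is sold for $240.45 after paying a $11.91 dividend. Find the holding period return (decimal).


Formula: HPR = (P1 - P0 + D) / P0
Gain: $240.45 - $244.64 + $11.91 = $7.72
HPR = $7.72 / $244.64 = 0.0316

0.0316


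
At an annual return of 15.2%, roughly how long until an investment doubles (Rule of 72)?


Formula: Years ≈ 72 / r
Substituting: Years ≈ 72 / 15.2
Years ≈ 4.7

4.7 years


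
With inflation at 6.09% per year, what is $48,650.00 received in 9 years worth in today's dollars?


Formula: Real value = nominal / (1 + inflation)^years
Price level: (1 + 0.0609)^9 = 1.702433
Real value = $48,650.00 / 1.702433 = $28,576.75

$28,576.75


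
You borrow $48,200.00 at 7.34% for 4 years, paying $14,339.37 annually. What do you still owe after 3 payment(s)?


Formula: Balance = PV*(1+r)^k - PMT*((1+r)^k - 1)/r
Growth: (1 + 0.0734)^3 = 1.236758
Accumulated factor: ((1+r)^k - 1)/r = 3.225588
Balance = $48,200.00 * 1.236758 - $14,339.37 * 3.225588
Balance = $13,358.85

$13,358.85


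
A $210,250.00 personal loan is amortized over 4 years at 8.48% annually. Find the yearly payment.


Formula: PMT = PV * r / (1 - (1+r)^(-n))
Denominator: 1 - (1 + 0.0848)^(-4) = 0.277893
Numerator: $210,250.00 * 0.0848 = 17829.2
PMT = 17829.2 / 0.277893 = $64,158.41

$64,158.41
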